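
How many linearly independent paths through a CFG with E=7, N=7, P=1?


Formula: V(G) = E - N + 2P
V(G) = 7 - 7 + 2*1
V(G) = 0 + 2
V(G) = 2

2


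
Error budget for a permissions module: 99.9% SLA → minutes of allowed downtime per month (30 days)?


Formula: allowed downtime = period * (100 - SLA) / 100
Period (month (30 days)) = 43200 minutes
Unavailability fraction = (100 - 99.9) / 100
Allowed downtime = 43200 * (100 - 99.9) / 100
Allowed downtime = 43.2 minutes

43.2 minutes


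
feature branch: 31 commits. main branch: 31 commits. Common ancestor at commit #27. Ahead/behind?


Common ancestor: commit #27
feature commits after divergence: 31 - 27 = 4
main commits after divergence: 31 - 27 = 4
feature is 4 commits ahead of main
main is 4 commits ahead of feature

feature ahead: 4, main ahead: 4


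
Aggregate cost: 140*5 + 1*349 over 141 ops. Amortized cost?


Formula: Amortized cost = Total cost / Operations
Total cost = (140 * 5) + (1 * 349)
Total cost = 700 + 349 = 1049
Amortized = 1049 / 141 = 7.4397

7.4397


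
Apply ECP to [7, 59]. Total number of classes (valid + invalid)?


Valid range: [7, 59]
Class 1: x < 7 — invalid
Class 2: 7 ≤ x ≤ 59 — valid
Class 3: x > 59 — invalid
Total equivalence classes: 3

3 equivalence classes


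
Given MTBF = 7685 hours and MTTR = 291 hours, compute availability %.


Availability = MTBF / (MTBF + MTTR)
Availability = 7685 / (7685 + 291)
Availability = 7685 / 7976
Availability = 96.3516%

96.3516%


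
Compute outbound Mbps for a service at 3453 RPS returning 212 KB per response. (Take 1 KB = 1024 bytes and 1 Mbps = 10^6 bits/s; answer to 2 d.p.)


Formula: Mbps = payload_bytes * RPS * 8 / 1e6
Payload per request = 212 KB = 212 * 1024 = 217088 bytes
Total bytes/sec = 217088 * 3453 = 749604864
Total bits/sec = 749604864 * 8 = 5996838912
Mbps = 5996838912 / 1e6 = 5996.84

5996.84 Mbps


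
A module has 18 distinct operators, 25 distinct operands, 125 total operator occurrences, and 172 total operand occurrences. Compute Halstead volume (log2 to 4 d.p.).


Formula: V = N * log2(η), where N = N1 + N2 and η = η1 + η2
η = 18 + 25 = 43
N = 125 + 172 = 297
log2(43) ≈ 5.4263
V = 297 * 5.4263 = 1611.61

1611.61


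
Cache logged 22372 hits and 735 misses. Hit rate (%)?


Formula: hit rate = hits / (hits + misses) * 100
hit rate = 22372 / (22372 + 735) * 100
hit rate = 22372 / 23107 * 100
hit rate = 96.82%

96.82%


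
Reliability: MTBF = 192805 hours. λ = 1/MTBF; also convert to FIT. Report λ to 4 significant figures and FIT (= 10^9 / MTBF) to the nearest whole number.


Formula: λ = 1 / MTBF; FIT = λ × 1e9 = 1e9 / MTBF
λ = 1 / 192805 ≈ 5.187e-06 failures/hour
FIT = 1e9 / 192805 ≈ 5187 failures per 1e9 hours (nearest whole number)

λ = 5.187e-06 /h, FIT = 5187


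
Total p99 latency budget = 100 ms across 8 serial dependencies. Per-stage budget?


Formula: per_stage = total_budget / stages
per_stage = 100 / 8
per_stage = 12.5 ms

12.5 ms


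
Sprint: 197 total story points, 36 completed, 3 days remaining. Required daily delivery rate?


Formula: Required rate = Remaining points / Days left
Remaining = 197 - 36 = 161 points
Required rate = 161 / 3 = 53.67 points/day

53.67 points/day


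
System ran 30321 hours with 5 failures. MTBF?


Formula: MTBF = Total operating time / Number of failures
MTBF = 30321 / 5
MTBF = 6064.2 hours

6064.2 hours


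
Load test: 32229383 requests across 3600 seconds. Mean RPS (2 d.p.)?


Formula: throughput = requests / seconds
throughput = 32229383 / 3600
throughput = 8952.61 requests/second

8952.61 requests/second


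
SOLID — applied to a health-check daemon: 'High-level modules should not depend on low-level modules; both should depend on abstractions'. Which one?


This describes the Dependency Inversion Principle (DIP)

Dependency Inversion Principle (DIP)


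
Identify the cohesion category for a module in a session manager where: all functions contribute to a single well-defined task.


Reasoning: Best: single purpose
Type: Functional cohesion

Functional cohesion


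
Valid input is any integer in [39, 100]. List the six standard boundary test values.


Range: [39, 100]
Boundaries: just below min, min, min+1, max-1, max, just above max
Values: [38, 39, 40, 99, 100, 101]

[38, 39, 40, 99, 100, 101]


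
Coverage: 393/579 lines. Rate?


Coverage = covered / total * 100
Coverage = 393 / 579 * 100
Coverage = 67.88%

67.88%


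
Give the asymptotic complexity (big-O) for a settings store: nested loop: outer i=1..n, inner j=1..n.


Reasoning: n iterations times n iterations
Complexity: O(n^2)

O(n^2)


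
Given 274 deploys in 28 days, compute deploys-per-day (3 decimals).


Formula: deployments per day = releases / days
= 274 / 28
= 9.786 deploys/day
(equivalently, 68.5 deploys/week)

9.786 deploys/day


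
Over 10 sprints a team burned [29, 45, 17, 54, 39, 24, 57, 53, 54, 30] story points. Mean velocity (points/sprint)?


Formula: Avg velocity = Total points / Number of sprints
Points: [29, 45, 17, 54, 39, 24, 57, 53, 54, 30]
Sum = 29 + 45 + 17 + 54 + 39 + 24 + 57 + 53 + 54 + 30 = 402
Avg velocity = 402 / 10 = 40.2 points/sprint

40.2 points/sprint


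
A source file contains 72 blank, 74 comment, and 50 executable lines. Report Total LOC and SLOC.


Total LOC = blank + comment + code
Total LOC = 72 + 74 + 50 = 196
SLOC (source only) = code = 50

Total LOC: 196, SLOC: 50


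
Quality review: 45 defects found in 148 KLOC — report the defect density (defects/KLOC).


Defect density = defects / KLOC
Defect density = 45 / 148
Defect density = 0.304 defects/KLOC

0.304 defects/KLOC


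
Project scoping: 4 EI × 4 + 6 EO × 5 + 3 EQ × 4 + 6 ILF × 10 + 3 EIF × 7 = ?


UFP = EI*4 + EO*5 + EQ*4 + ILF*10 + EIF*7
UFP = 4*4 + 6*5 + 3*4 + 6*10 + 3*7
UFP = 16 + 30 + 12 + 60 + 21
UFP = 139

139


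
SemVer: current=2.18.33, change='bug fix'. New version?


Current: 2.18.33
Change category: 'bug fix' → patch bump
SemVer rule: patch bump → increment PATCH (MAJOR and MINOR unchanged)
New: 2.18.34

2.18.34


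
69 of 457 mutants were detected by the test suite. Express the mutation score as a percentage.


Mutation score = killed / total * 100
Mutation score = 69 / 457 * 100
Mutation score = 15.1%

15.1%


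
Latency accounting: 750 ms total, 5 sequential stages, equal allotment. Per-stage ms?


Formula: per_stage = total_budget / stages
per_stage = 750 / 5
per_stage = 150.0 ms

150.0 ms


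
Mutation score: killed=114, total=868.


Mutation score = killed / total * 100
Mutation score = 114 / 868 * 100
Mutation score = 13.13%

13.13%


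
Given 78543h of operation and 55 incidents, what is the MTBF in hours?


Formula: MTBF = Total operating time / Number of failures
MTBF = 78543 / 55
MTBF = 1428.05 hours

1428.05 hours


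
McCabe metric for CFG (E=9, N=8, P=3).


Formula: V(G) = E - N + 2P
V(G) = 9 - 8 + 2*3
V(G) = 1 + 6
V(G) = 7

7


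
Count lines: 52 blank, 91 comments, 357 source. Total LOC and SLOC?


Total LOC = blank + comment + code
Total LOC = 52 + 91 + 357 = 500
SLOC (source only) = code = 357

Total LOC: 500, SLOC: 357


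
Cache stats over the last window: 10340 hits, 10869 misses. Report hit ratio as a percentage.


Formula: hit rate = hits / (hits + misses) * 100
hit rate = 10340 / (10340 + 10869) * 100
hit rate = 10340 / 21209 * 100
hit rate = 48.75%

48.75%


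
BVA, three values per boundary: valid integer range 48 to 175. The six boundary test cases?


Range: [48, 175]
Boundaries: just below min, min, min+1, max-1, max, just above max
Values: [47, 48, 49, 174, 175, 176]

[47, 48, 49, 174, 175, 176]


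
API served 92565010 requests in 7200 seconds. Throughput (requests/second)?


Formula: throughput = requests / seconds
throughput = 92565010 / 7200
throughput = 12856.25 requests/second

12856.25 requests/second


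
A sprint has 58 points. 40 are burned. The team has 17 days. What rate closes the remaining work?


Formula: Required rate = Remaining points / Days left
Remaining = 58 - 40 = 18 points
Required rate = 18 / 17 = 1.06 points/day

1.06 points/day


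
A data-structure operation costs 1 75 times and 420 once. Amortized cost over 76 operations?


Formula: Amortized cost = Total cost / Operations
Total cost = (75 * 1) + (1 * 420)
Total cost = 75 + 420 = 495
Amortized = 495 / 76 = 6.5132

6.5132


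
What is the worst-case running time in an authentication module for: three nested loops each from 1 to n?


Reasoning: three levels of nesting over n
Complexity: O(n^3)

O(n^3)


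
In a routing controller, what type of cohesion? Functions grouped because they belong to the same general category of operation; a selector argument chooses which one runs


Reasoning: Grouped by category of activity, not by data or sequence
Type: Logical cohesion

Logical cohesion


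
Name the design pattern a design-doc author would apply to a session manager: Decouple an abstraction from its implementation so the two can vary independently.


This matches the Bridge pattern

Bridge


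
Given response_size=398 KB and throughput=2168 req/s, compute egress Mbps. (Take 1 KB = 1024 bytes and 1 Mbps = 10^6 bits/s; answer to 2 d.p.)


Formula: Mbps = payload_bytes * RPS * 8 / 1e6
Payload per request = 398 KB = 398 * 1024 = 407552 bytes
Total bytes/sec = 407552 * 2168 = 883572736
Total bits/sec = 883572736 * 8 = 7068581888
Mbps = 7068581888 / 1e6 = 7068.58

7068.58 Mbps


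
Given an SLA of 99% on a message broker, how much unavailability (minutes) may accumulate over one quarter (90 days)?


Formula: allowed downtime = period * (100 - SLA) / 100
Period (quarter (90 days)) = 129600 minutes
Unavailability fraction = (100 - 99.0) / 100
Allowed downtime = 129600 * (100 - 99.0) / 100
Allowed downtime = 1296.0 minutes

1296.0 minutes


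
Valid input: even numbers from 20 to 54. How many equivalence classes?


Constraint: even integers in [20, 54]
Class 1: x < 20 — out-of-range invalid
Class 2: x in [20,54] but odd — wrong type invalid
Class 3: x in [20,54] and even — valid
Class 4: x > 54 — out-of-range invalid
Total equivalence classes: 4

4 equivalence classes


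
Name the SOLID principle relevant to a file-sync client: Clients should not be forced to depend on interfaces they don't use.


This describes the Interface Segregation Principle (ISP)

Interface Segregation Principle (ISP)


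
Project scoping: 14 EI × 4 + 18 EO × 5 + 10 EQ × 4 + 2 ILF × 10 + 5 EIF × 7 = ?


UFP = EI*4 + EO*5 + EQ*4 + ILF*10 + EIF*7
UFP = 14*4 + 18*5 + 10*4 + 2*10 + 5*7
UFP = 56 + 90 + 40 + 20 + 35
UFP = 241

241


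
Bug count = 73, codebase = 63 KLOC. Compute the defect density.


Defect density = defects / KLOC
Defect density = 73 / 63
Defect density = 1.159 defects/KLOC

1.159 defects/KLOC


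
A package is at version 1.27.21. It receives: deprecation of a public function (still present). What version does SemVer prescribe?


Current: 1.27.21
Change category: 'deprecation of a public function (still present)' → minor bump
SemVer rule: minor bump → increment MINOR, reset PATCH to 0 (MAJOR unchanged)
New: 1.28.0

1.28.0


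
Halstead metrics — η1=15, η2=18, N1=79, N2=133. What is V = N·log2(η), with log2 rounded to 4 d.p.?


Formula: V = N * log2(η), where N = N1 + N2 and η = η1 + η2
η = 15 + 18 = 33
N = 79 + 133 = 212
log2(33) ≈ 5.0444
V = 212 * 5.0444 = 1069.41

1069.41


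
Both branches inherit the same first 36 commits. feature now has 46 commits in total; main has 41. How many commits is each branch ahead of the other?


Common ancestor: commit #36
feature commits after divergence: 46 - 36 = 10
main commits after divergence: 41 - 36 = 5
feature is 10 commits ahead of main
main is 5 commits ahead of feature

feature ahead: 10, main ahead: 5


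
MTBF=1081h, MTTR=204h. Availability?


Availability = MTBF / (MTBF + MTTR)
Availability = 1081 / (1081 + 204)
Availability = 1081 / 1285
Availability = 84.1245%

84.1245%


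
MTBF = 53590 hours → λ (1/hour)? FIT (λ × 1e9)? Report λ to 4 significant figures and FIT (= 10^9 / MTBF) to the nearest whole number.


Formula: λ = 1 / MTBF; FIT = λ × 1e9 = 1e9 / MTBF
λ = 1 / 53590 ≈ 1.866e-05 failures/hour
FIT = 1e9 / 53590 ≈ 18660 failures per 1e9 hours (nearest whole number)

λ = 1.866e-05 /h, FIT = 18660


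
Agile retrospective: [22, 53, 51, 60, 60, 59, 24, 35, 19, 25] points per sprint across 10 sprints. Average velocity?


Formula: Avg velocity = Total points / Number of sprints
Points: [22, 53, 51, 60, 60, 59, 24, 35, 19, 25]
Sum = 22 + 53 + 51 + 60 + 60 + 59 + 24 + 35 + 19 + 25 = 408
Avg velocity = 408 / 10 = 40.8 points/sprint

40.8 points/sprint


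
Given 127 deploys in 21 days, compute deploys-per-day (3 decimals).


Formula: deployments per day = releases / days
= 127 / 21
= 6.048 deploys/day
(equivalently, 42.33 deploys/week)

6.048 deploys/day


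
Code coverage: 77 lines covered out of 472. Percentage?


Coverage = covered / total * 100
Coverage = 77 / 472 * 100
Coverage = 16.31%

16.31%


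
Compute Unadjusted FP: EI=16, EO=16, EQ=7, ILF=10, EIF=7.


UFP = EI*4 + EO*5 + EQ*4 + ILF*10 + EIF*7
UFP = 16*4 + 16*5 + 7*4 + 10*10 + 7*7
UFP = 64 + 80 + 28 + 100 + 49
UFP = 321

321


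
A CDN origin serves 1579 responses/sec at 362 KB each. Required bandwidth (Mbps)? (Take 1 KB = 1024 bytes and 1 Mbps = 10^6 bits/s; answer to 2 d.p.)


Formula: Mbps = payload_bytes * RPS * 8 / 1e6
Payload per request = 362 KB = 362 * 1024 = 370688 bytes
Total bytes/sec = 370688 * 1579 = 585316352
Total bits/sec = 585316352 * 8 = 4682530816
Mbps = 4682530816 / 1e6 = 4682.53

4682.53 Mbps


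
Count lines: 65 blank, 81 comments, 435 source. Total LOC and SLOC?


Total LOC = blank + comment + code
Total LOC = 65 + 81 + 435 = 581
SLOC (source only) = code = 435

Total LOC: 581, SLOC: 435


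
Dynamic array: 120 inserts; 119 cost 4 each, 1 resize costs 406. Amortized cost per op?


Formula: Amortized cost = Total cost / Operations
Total cost = (119 * 4) + (1 * 406)
Total cost = 476 + 406 = 882
Amortized = 882 / 120 = 7.35

7.35


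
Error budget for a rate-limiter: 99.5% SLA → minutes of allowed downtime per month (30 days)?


Formula: allowed downtime = period * (100 - SLA) / 100
Period (month (30 days)) = 43200 minutes
Unavailability fraction = (100 - 99.5) / 100
Allowed downtime = 43200 * (100 - 99.5) / 100
Allowed downtime = 216.0 minutes

216.0 minutes


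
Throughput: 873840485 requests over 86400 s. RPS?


Formula: throughput = requests / seconds
throughput = 873840485 / 86400
throughput = 10113.89 requests/second

10113.89 requests/second


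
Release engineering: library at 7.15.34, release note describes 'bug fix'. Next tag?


Current: 7.15.34
Change category: 'bug fix' → patch bump
SemVer rule: patch bump → increment PATCH (MAJOR and MINOR unchanged)
New: 7.15.35

7.15.35


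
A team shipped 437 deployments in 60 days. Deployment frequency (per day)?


Formula: deployments per day = releases / days
= 437 / 60
= 7.283 deploys/day
(equivalently, 50.98 deploys/week)

7.283 deploys/day


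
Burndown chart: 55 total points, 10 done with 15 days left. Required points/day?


Formula: Required rate = Remaining points / Days left
Remaining = 55 - 10 = 45 points
Required rate = 45 / 15 = 3.0 points/day

3.0 points/day


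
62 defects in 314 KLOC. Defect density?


Defect density = defects / KLOC
Defect density = 62 / 314
Defect density = 0.197 defects/KLOC

0.197 defects/KLOC


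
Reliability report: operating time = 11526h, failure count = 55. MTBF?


Formula: MTBF = Total operating time / Number of failures
MTBF = 11526 / 55
MTBF = 209.56 hours

209.56 hours


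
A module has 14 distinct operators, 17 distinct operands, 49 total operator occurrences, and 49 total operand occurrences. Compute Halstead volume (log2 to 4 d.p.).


Formula: V = N * log2(η), where N = N1 + N2 and η = η1 + η2
η = 14 + 17 = 31
N = 49 + 49 = 98
log2(31) ≈ 4.9542
V = 98 * 4.9542 = 485.51

485.51


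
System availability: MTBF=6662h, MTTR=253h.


Availability = MTBF / (MTBF + MTTR)
Availability = 6662 / (6662 + 253)
Availability = 6662 / 6915
Availability = 96.3413%

96.3413%


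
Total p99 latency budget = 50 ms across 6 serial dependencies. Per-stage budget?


Formula: per_stage = total_budget / stages
per_stage = 50 / 6
per_stage = 8.33 ms

8.33 ms


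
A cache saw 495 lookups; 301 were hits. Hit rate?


Formula: hit rate = hits / (hits + misses) * 100
hit rate = 301 / (301 + 194) * 100
hit rate = 301 / 495 * 100
hit rate = 60.81%

60.81%


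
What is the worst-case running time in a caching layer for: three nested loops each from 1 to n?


Reasoning: three levels of nesting over n
Complexity: O(n^3)

O(n^3)


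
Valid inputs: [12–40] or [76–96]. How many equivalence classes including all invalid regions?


Valid ranges: [12,40] and [76,96]
Class 1: x < 12 — invalid
Class 2: 12 ≤ x ≤ 40 — valid
Class 3: 40 < x < 76 — invalid (gap between ranges)
Class 4: 76 ≤ x ≤ 96 — valid
Class 5: x > 96 — invalid
Total equivalence classes: 5

5 equivalence classes


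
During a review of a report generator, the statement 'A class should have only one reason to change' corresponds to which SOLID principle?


This describes the Single Responsibility Principle (SRP)

Single Responsibility Principle (SRP)


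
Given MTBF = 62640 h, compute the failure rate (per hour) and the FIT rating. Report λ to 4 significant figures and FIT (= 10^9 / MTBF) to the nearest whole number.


Formula: λ = 1 / MTBF; FIT = λ × 1e9 = 1e9 / MTBF
λ = 1 / 62640 ≈ 1.596e-05 failures/hour
FIT = 1e9 / 62640 ≈ 15964 failures per 1e9 hours (nearest whole number)

λ = 1.596e-05 /h, FIT = 15964


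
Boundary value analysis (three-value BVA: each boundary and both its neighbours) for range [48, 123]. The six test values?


Range: [48, 123]
Boundaries: just below min, min, min+1, max-1, max, just above max
Values: [47, 48, 49, 122, 123, 124]

[47, 48, 49, 122, 123, 124]


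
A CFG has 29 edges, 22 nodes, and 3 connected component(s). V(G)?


Formula: V(G) = E - N + 2P
V(G) = 29 - 22 + 2*3
V(G) = 7 + 6
V(G) = 13

13


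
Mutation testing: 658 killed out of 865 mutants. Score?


Mutation score = killed / total * 100
Mutation score = 658 / 865 * 100
Mutation score = 76.07%

76.07%


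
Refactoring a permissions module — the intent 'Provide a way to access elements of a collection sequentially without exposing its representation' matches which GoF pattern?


This matches the Iterator pattern

Iterator


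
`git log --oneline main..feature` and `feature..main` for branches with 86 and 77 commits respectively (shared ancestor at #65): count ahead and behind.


Common ancestor: commit #65
feature commits after divergence: 86 - 65 = 21
main commits after divergence: 77 - 65 = 12
feature is 21 commits ahead of main
main is 12 commits ahead of feature

feature ahead: 21, main ahead: 12


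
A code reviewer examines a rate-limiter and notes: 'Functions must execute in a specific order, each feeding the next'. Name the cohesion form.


Reasoning: Output of one is input to next
Type: Sequential cohesion

Sequential cohesion


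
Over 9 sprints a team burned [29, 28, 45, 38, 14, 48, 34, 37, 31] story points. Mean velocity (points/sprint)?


Formula: Avg velocity = Total points / Number of sprints
Points: [29, 28, 45, 38, 14, 48, 34, 37, 31]
Sum = 29 + 28 + 45 + 38 + 14 + 48 + 34 + 37 + 31 = 304
Avg velocity = 304 / 9 = 33.78 points/sprint

33.78 points/sprint


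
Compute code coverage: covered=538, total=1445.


Coverage = covered / total * 100
Coverage = 538 / 1445 * 100
Coverage = 37.23%

37.23%


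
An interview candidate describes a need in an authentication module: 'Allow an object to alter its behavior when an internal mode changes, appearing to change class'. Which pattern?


This matches the State pattern

State


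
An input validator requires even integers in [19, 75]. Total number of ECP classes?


Constraint: even integers in [19, 75]
Class 1: x < 19 — out-of-range invalid
Class 2: x in [19,75] but odd — wrong type invalid
Class 3: x in [19,75] and even — valid
Class 4: x > 75 — out-of-range invalid
Total equivalence classes: 4

4 equivalence classes


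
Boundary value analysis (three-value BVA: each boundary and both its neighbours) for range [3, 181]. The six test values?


Range: [3, 181]
Boundaries: just below min, min, min+1, max-1, max, just above max
Values: [2, 3, 4, 180, 181, 182]

[2, 3, 4, 180, 181, 182]


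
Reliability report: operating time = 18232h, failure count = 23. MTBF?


Formula: MTBF = Total operating time / Number of failures
MTBF = 18232 / 23
MTBF = 792.7 hours

792.7 hours


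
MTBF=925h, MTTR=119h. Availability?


Availability = MTBF / (MTBF + MTTR)
Availability = 925 / (925 + 119)
Availability = 925 / 1044
Availability = 88.6015%

88.6015%


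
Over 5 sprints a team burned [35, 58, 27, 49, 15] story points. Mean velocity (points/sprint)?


Formula: Avg velocity = Total points / Number of sprints
Points: [35, 58, 27, 49, 15]
Sum = 35 + 58 + 27 + 49 + 15 = 184
Avg velocity = 184 / 5 = 36.8 points/sprint

36.8 points/sprint


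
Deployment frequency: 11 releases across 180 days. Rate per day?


Formula: deployments per day = releases / days
= 11 / 180
= 0.061 deploys/day
(equivalently, 0.43 deploys/week)

0.061 deploys/day


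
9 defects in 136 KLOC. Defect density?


Defect density = defects / KLOC
Defect density = 9 / 136
Defect density = 0.066 defects/KLOC

0.066 defects/KLOC


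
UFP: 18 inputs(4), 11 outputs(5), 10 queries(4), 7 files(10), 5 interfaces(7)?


UFP = EI*4 + EO*5 + EQ*4 + ILF*10 + EIF*7
UFP = 18*4 + 11*5 + 10*4 + 7*10 + 5*7
UFP = 72 + 55 + 40 + 70 + 35
UFP = 272

272


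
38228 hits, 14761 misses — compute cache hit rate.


Formula: hit rate = hits / (hits + misses) * 100
hit rate = 38228 / (38228 + 14761) * 100
hit rate = 38228 / 52989 * 100
hit rate = 72.14%

72.14%


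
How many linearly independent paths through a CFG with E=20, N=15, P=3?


Formula: V(G) = E - N + 2P
V(G) = 20 - 15 + 2*3
V(G) = 5 + 6
V(G) = 11

11


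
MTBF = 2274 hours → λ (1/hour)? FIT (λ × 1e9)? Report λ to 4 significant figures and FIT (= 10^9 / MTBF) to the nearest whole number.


Formula: λ = 1 / MTBF; FIT = λ × 1e9 = 1e9 / MTBF
λ = 1 / 2274 ≈ 4.398e-04 failures/hour
FIT = 1e9 / 2274 ≈ 439754 failures per 1e9 hours (nearest whole number)

λ = 4.398e-04 /h, FIT = 439754


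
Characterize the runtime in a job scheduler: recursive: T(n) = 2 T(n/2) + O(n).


Reasoning: master theorem case 2 (merge-sort recurrence)
Complexity: O(n log n)

O(n log n)


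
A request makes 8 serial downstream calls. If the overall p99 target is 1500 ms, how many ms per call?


Formula: per_stage = total_budget / stages
per_stage = 1500 / 8
per_stage = 187.5 ms

187.5 ms


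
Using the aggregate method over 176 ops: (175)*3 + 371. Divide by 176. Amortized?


Formula: Amortized cost = Total cost / Operations
Total cost = (175 * 3) + (1 * 371)
Total cost = 525 + 371 = 896
Amortized = 896 / 176 = 5.0909

5.0909


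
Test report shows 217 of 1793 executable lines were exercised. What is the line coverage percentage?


Coverage = covered / total * 100
Coverage = 217 / 1793 * 100
Coverage = 12.1%

12.1%


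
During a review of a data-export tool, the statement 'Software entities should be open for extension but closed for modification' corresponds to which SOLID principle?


This describes the Open/Closed Principle (OCP)

Open/Closed Principle (OCP)


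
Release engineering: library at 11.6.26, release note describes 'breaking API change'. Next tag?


Current: 11.6.26
Change category: 'breaking API change' → major bump
SemVer rule: major bump → increment MAJOR, reset MINOR and PATCH to 0
New: 12.0.0

12.0.0


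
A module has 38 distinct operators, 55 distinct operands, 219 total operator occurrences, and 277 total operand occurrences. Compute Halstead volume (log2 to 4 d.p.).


Formula: V = N * log2(η), where N = N1 + N2 and η = η1 + η2
η = 38 + 55 = 93
N = 219 + 277 = 496
log2(93) ≈ 6.5392
V = 496 * 6.5392 = 3243.44

3243.44


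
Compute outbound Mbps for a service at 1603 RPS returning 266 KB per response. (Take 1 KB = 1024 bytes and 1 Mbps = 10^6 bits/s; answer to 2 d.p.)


Formula: Mbps = payload_bytes * RPS * 8 / 1e6
Payload per request = 266 KB = 266 * 1024 = 272384 bytes
Total bytes/sec = 272384 * 1603 = 436631552
Total bits/sec = 436631552 * 8 = 3493052416
Mbps = 3493052416 / 1e6 = 3493.05

3493.05 Mbps


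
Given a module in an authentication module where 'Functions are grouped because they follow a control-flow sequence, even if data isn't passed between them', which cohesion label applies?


Reasoning: Grouped by order of execution within a routine, not by data flow
Type: Procedural cohesion

Procedural cohesion


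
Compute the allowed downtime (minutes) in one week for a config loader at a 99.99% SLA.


Formula: allowed downtime = period * (100 - SLA) / 100
Period (week) = 10080 minutes
Unavailability fraction = (100 - 99.99) / 100
Allowed downtime = 10080 * (100 - 99.99) / 100
Allowed downtime = 1.008 minutes

1.008 minutes


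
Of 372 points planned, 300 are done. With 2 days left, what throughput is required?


Formula: Required rate = Remaining points / Days left
Remaining = 372 - 300 = 72 points
Required rate = 72 / 2 = 36.0 points/day

36.0 points/day


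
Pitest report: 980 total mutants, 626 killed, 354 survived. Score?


Mutation score = killed / total * 100
Mutation score = 626 / 980 * 100
Mutation score = 63.88%

63.88%


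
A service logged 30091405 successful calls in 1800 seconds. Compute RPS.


Formula: throughput = requests / seconds
throughput = 30091405 / 1800
throughput = 16717.45 requests/second

16717.45 requests/second


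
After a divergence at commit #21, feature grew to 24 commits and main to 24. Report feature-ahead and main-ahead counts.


Common ancestor: commit #21
feature commits after divergence: 24 - 21 = 3
main commits after divergence: 24 - 21 = 3
feature is 3 commits ahead of main
main is 3 commits ahead of feature

feature ahead: 3, main ahead: 3


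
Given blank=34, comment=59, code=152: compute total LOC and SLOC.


Total LOC = blank + comment + code
Total LOC = 34 + 59 + 152 = 245
SLOC (source only) = code = 152

Total LOC: 245, SLOC: 152


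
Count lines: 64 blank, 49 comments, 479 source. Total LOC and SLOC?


Total LOC = blank + comment + code
Total LOC = 64 + 49 + 479 = 592
SLOC (source only) = code = 479

Total LOC: 592, SLOC: 479


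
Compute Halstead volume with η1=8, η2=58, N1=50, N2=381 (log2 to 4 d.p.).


Formula: V = N * log2(η), where N = N1 + N2 and η = η1 + η2
η = 8 + 58 = 66
N = 50 + 381 = 431
log2(66) ≈ 6.0444
V = 431 * 6.0444 = 2605.14

2605.14


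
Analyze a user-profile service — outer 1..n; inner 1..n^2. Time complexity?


Reasoning: n times n^2
Complexity: O(n^3)

O(n^3)


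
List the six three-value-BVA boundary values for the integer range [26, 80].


Range: [26, 80]
Boundaries: just below min, min, min+1, max-1, max, just above max
Values: [25, 26, 27, 79, 80, 81]

[25, 26, 27, 79, 80, 81]


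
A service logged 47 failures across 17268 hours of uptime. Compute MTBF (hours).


Formula: MTBF = Total operating time / Number of failures
MTBF = 17268 / 47
MTBF = 367.4 hours

367.4 hours


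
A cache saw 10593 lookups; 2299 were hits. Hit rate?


Formula: hit rate = hits / (hits + misses) * 100
hit rate = 2299 / (2299 + 8294) * 100
hit rate = 2299 / 10593 * 100
hit rate = 21.7%

21.7%


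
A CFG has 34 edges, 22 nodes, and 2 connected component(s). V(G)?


Formula: V(G) = E - N + 2P
V(G) = 34 - 22 + 2*2
V(G) = 12 + 4
V(G) = 16

16


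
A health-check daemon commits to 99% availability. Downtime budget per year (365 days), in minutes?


Formula: allowed downtime = period * (100 - SLA) / 100
Period (year (365 days)) = 525600 minutes
Unavailability fraction = (100 - 99.0) / 100
Allowed downtime = 525600 * (100 - 99.0) / 100
Allowed downtime = 5256.0 minutes

5256.0 minutes


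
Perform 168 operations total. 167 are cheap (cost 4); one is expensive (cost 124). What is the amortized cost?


Formula: Amortized cost = Total cost / Operations
Total cost = (167 * 4) + (1 * 124)
Total cost = 668 + 124 = 792
Amortized = 792 / 168 = 4.7143

4.7143


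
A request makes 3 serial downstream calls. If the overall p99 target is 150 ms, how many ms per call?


Formula: per_stage = total_budget / stages
per_stage = 150 / 3
per_stage = 50.0 ms

50.0 ms


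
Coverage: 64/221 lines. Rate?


Coverage = covered / total * 100
Coverage = 64 / 221 * 100
Coverage = 28.96%

28.96%


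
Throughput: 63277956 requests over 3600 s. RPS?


Formula: throughput = requests / seconds
throughput = 63277956 / 3600
throughput = 17577.21 requests/second

17577.21 requests/second


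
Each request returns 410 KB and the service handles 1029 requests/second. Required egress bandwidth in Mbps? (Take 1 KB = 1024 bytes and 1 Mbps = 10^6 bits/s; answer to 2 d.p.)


Formula: Mbps = payload_bytes * RPS * 8 / 1e6
Payload per request = 410 KB = 410 * 1024 = 419840 bytes
Total bytes/sec = 419840 * 1029 = 432015360
Total bits/sec = 432015360 * 8 = 3456122880
Mbps = 3456122880 / 1e6 = 3456.12

3456.12 Mbps


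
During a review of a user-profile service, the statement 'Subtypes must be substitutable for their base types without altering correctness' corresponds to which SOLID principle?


This describes the Liskov Substitution Principle (LSP)

Liskov Substitution Principle (LSP)


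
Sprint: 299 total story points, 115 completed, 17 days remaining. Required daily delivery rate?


Formula: Required rate = Remaining points / Days left
Remaining = 299 - 115 = 184 points
Required rate = 184 / 17 = 10.82 points/day

10.82 points/day


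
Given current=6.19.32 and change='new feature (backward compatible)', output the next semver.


Current: 6.19.32
Change category: 'new feature (backward compatible)' → minor bump
SemVer rule: minor bump → increment MINOR, reset PATCH to 0 (MAJOR unchanged)
New: 6.20.0

6.20.0


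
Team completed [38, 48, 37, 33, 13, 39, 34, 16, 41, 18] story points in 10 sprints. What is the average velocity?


Formula: Avg velocity = Total points / Number of sprints
Points: [38, 48, 37, 33, 13, 39, 34, 16, 41, 18]
Sum = 38 + 48 + 37 + 33 + 13 + 39 + 34 + 16 + 41 + 18 = 317
Avg velocity = 317 / 10 = 31.7 points/sprint

31.7 points/sprint


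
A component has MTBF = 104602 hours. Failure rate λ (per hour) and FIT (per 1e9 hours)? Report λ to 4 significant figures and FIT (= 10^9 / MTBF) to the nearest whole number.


Formula: λ = 1 / MTBF; FIT = λ × 1e9 = 1e9 / MTBF
λ = 1 / 104602 ≈ 9.560e-06 failures/hour
FIT = 1e9 / 104602 ≈ 9560 failures per 1e9 hours (nearest whole number)

λ = 9.560e-06 /h, FIT = 9560


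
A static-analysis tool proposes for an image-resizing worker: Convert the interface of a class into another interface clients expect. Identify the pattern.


This matches the Adapter pattern

Adapter


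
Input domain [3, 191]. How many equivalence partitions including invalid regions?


Valid range: [3, 191]
Class 1: x < 3 — invalid
Class 2: 3 ≤ x ≤ 191 — valid
Class 3: x > 191 — invalid
Total equivalence classes: 3

3 equivalence classes


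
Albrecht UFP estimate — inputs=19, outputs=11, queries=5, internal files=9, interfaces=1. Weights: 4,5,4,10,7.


UFP = EI*4 + EO*5 + EQ*4 + ILF*10 + EIF*7
UFP = 19*4 + 11*5 + 5*4 + 9*10 + 1*7
UFP = 76 + 55 + 20 + 90 + 7
UFP = 248

248


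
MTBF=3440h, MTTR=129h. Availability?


Availability = MTBF / (MTBF + MTTR)
Availability = 3440 / (3440 + 129)
Availability = 3440 / 3569
Availability = 96.3855%

96.3855%


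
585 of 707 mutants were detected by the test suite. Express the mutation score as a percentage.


Mutation score = killed / total * 100
Mutation score = 585 / 707 * 100
Mutation score = 82.74%

82.74%


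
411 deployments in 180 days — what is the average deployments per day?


Formula: deployments per day = releases / days
= 411 / 180
= 2.283 deploys/day
(equivalently, 15.98 deploys/week)

2.283 deploys/day


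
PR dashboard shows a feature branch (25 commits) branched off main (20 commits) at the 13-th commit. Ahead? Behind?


Common ancestor: commit #13
feature commits after divergence: 25 - 13 = 12
main commits after divergence: 20 - 13 = 7
feature is 12 commits ahead of main
main is 7 commits ahead of feature

feature ahead: 12, main ahead: 7


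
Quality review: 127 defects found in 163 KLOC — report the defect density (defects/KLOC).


Defect density = defects / KLOC
Defect density = 127 / 163
Defect density = 0.779 defects/KLOC

0.779 defects/KLOC


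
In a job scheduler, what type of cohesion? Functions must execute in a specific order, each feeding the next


Reasoning: Output of one is input to next
Type: Sequential cohesion

Sequential cohesion


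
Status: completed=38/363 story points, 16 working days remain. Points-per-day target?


Formula: Required rate = Remaining points / Days left
Remaining = 363 - 38 = 325 points
Required rate = 325 / 16 = 20.31 points/day

20.31 points/day


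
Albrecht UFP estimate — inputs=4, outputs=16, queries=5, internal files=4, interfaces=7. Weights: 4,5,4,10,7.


UFP = EI*4 + EO*5 + EQ*4 + ILF*10 + EIF*7
UFP = 4*4 + 16*5 + 5*4 + 4*10 + 7*7
UFP = 16 + 80 + 20 + 40 + 49
UFP = 205

205


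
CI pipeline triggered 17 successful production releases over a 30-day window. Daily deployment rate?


Formula: deployments per day = releases / days
= 17 / 30
= 0.567 deploys/day
(equivalently, 3.97 deploys/week)

0.567 deploys/day


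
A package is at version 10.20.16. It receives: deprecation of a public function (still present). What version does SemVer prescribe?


Current: 10.20.16
Change category: 'deprecation of a public function (still present)' → minor bump
SemVer rule: minor bump → increment MINOR, reset PATCH to 0 (MAJOR unchanged)
New: 10.21.0

10.21.0


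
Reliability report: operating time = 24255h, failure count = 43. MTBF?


Formula: MTBF = Total operating time / Number of failures
MTBF = 24255 / 43
MTBF = 564.07 hours

564.07 hours


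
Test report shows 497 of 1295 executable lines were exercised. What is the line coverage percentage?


Coverage = covered / total * 100
Coverage = 497 / 1295 * 100
Coverage = 38.38%

38.38%


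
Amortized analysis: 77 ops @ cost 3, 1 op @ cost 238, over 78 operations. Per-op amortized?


Formula: Amortized cost = Total cost / Operations
Total cost = (77 * 3) + (1 * 238)
Total cost = 231 + 238 = 469
Amortized = 469 / 78 = 6.0128

6.0128


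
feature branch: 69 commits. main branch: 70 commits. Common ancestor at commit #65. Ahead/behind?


Common ancestor: commit #65
feature commits after divergence: 69 - 65 = 4
main commits after divergence: 70 - 65 = 5
feature is 4 commits ahead of main
main is 5 commits ahead of feature

feature ahead: 4, main ahead: 5


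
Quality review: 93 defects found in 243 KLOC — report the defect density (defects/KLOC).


Defect density = defects / KLOC
Defect density = 93 / 243
Defect density = 0.383 defects/KLOC

0.383 defects/KLOC


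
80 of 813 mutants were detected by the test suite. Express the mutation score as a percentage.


Mutation score = killed / total * 100
Mutation score = 80 / 813 * 100
Mutation score = 9.84%

9.84%


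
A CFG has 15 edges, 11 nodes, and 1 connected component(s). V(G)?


Formula: V(G) = E - N + 2P
V(G) = 15 - 11 + 2*1
V(G) = 4 + 2
V(G) = 6

6


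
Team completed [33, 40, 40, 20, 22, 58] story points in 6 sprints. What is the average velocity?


Formula: Avg velocity = Total points / Number of sprints
Points: [33, 40, 40, 20, 22, 58]
Sum = 33 + 40 + 40 + 20 + 22 + 58 = 213
Avg velocity = 213 / 6 = 35.5 points/sprint

35.5 points/sprint


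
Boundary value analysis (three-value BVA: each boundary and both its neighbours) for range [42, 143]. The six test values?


Range: [42, 143]
Boundaries: just below min, min, min+1, max-1, max, just above max
Values: [41, 42, 43, 142, 143, 144]

[41, 42, 43, 142, 143, 144]


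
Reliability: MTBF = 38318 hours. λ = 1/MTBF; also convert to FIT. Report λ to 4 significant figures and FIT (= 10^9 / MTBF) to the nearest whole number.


Formula: λ = 1 / MTBF; FIT = λ × 1e9 = 1e9 / MTBF
λ = 1 / 38318 ≈ 2.610e-05 failures/hour
FIT = 1e9 / 38318 ≈ 26097 failures per 1e9 hours (nearest whole number)

λ = 2.610e-05 /h, FIT = 26097


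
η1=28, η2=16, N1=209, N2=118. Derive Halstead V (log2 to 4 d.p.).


Formula: V = N * log2(η), where N = N1 + N2 and η = η1 + η2
η = 28 + 16 = 44
N = 209 + 118 = 327
log2(44) ≈ 5.4594
V = 327 * 5.4594 = 1785.22

1785.22


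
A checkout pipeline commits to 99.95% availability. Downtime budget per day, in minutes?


Formula: allowed downtime = period * (100 - SLA) / 100
Period (day) = 1440 minutes
Unavailability fraction = (100 - 99.95) / 100
Allowed downtime = 1440 * (100 - 99.95) / 100
Allowed downtime = 0.72 minutes

0.72 minutes


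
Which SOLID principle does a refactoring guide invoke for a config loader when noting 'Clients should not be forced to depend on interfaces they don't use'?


This describes the Interface Segregation Principle (ISP)

Interface Segregation Principle (ISP)


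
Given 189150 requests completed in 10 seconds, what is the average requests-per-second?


Formula: throughput = requests / seconds
throughput = 189150 / 10
throughput = 18915.0 requests/second

18915.0 requests/second


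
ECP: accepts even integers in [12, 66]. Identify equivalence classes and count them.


Constraint: even integers in [12, 66]
Class 1: x < 12 — out-of-range invalid
Class 2: x in [12,66] but odd — wrong type invalid
Class 3: x in [12,66] and even — valid
Class 4: x > 66 — out-of-range invalid
Total equivalence classes: 4

4 equivalence classes


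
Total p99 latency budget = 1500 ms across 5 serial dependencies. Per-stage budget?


Formula: per_stage = total_budget / stages
per_stage = 1500 / 5
per_stage = 300.0 ms

300.0 ms


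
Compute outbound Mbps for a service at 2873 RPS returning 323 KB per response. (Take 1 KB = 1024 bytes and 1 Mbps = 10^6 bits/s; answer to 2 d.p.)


Formula: Mbps = payload_bytes * RPS * 8 / 1e6
Payload per request = 323 KB = 323 * 1024 = 330752 bytes
Total bytes/sec = 330752 * 2873 = 950250496
Total bits/sec = 950250496 * 8 = 7602003968
Mbps = 7602003968 / 1e6 = 7602.0

7602.0 Mbps


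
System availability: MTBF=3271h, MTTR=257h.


Availability = MTBF / (MTBF + MTTR)
Availability = 3271 / (3271 + 257)
Availability = 3271 / 3528
Availability = 92.7154%

92.7154%


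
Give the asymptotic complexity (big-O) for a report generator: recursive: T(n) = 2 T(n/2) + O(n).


Reasoning: master theorem case 2 (merge-sort recurrence)
Complexity: O(n log n)

O(n log n)


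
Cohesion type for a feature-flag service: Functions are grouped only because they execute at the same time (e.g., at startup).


Reasoning: Related by timing only
Type: Temporal cohesion

Temporal cohesion


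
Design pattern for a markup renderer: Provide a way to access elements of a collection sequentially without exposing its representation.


This matches the Iterator pattern

Iterator
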